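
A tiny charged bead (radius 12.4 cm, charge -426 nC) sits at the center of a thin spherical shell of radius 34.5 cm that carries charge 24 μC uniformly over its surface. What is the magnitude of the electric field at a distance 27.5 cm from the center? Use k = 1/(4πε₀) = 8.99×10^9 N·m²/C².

E ≈ 5.06×10^4 N/C

Take a concentric spherical Gaussian surface of radius r = 27.5 cm (between the bodies, 12.4 cm < r < 34.5 cm).
The shell at 34.5 cm lies outside the Gaussian surface, so Q_enc = -426 nC = -4.26×10^-7 C.
Applying ∮E·dA = Q_enc/ε₀ with Φ = E(4πr²):
E = k|Q_enc|/r² = (8.99×10^9)(4.26×10^-7)/(0.275)² = 5.06×10^4 N/C.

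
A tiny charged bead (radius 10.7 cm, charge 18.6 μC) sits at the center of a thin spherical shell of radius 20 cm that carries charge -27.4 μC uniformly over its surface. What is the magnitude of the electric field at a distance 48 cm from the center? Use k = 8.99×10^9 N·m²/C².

|E| ≈ 3.43×10^5 V/m

Take a concentric spherical Gaussian surface of radius r = 48 cm (r > 20 cm, enclosing both).
Q_enc = (18.6 μC) + (-27.4 μC) = -8.80e-6 C.
Since E is radial and uniform over the Gaussian sphere, Φ = E·4πr² = Q_enc/ε₀.
E = k|Q_enc|/r² = (8.99×10^9)(8.80×10^-6)/(0.48)² = 3.43×10^5 N/C.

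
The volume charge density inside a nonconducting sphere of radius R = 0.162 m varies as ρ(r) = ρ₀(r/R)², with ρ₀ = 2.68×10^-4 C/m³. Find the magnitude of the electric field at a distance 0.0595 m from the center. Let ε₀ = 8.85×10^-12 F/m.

Use a concentric Gaussian sphere at r = 0.0595 m (r < R).
Q_enc = ∫₀^r ρ(r')·4πr'² dr' = (4πρ₀/R²) ∫₀^r r'^4 dr' = 4πρ₀ r^5/(5·R²) = 1.914e-8 C.
Gauss's law: E·4πr² = Q_enc/ε₀.
E = |Q_enc|/(4πε₀r²) = (1.914×10^-8)/(4π·8.85×10^-12·(0.0595)²) = 4.86e4 N/C.

|E| = 4.86×10^4 N/C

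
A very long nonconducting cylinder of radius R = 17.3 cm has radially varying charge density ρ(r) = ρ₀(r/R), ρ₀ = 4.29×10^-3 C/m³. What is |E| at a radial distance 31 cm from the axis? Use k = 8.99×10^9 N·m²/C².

E ≈ 1.56×10^7 N/C

By cylindrical symmetry E is radial; use a coaxial Gaussian cylinder of radius 31 cm and length L (r > R, full charge per length enclosed).
λ_enc = 2π ∫₀^R ρ₀(r'/R)^1 r' dr' = 2πρ₀R²/3 = 2.689×10^-4 C/m.
Gauss's law: E·2πrL = λ_enc L/ε₀.
E = 2k|λ_enc|/r = 2(8.99×10^9)(2.689e-4)/(0.31) = 1.56×10^7 N/C.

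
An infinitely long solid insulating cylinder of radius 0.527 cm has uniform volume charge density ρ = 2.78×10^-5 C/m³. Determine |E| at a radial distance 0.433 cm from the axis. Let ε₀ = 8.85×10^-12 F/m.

Coaxial Gaussian cylinder, radius r = 0.433 cm, length L (r < R).
Enclosed charge per unit length: λ_enc = ρ·πr² = (2.78×10^-5)π(0.00433)² = 1.637×10^-9 C/m.
By Gauss's law (flux through the curved wall only), E·2πrL = λ_enc L/ε₀.
E = |λ_enc|/(2πε₀r) = (1.637e-9)/(2π·8.85×10^-12·0.00433) = 6.80×10^3 N/C.

E = 6.80×10^3 N/C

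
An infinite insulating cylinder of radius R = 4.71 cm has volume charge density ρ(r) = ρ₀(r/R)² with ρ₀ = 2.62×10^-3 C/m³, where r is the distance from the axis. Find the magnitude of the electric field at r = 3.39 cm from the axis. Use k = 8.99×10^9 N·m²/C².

Choose a coaxial cylinder of radius r = 3.39 cm (arbitrary length L) as the Gaussian surface (r < R).
λ_enc = ∫₀^r ρ(r')·2πr' dr' = (2πρ₀/R²)·r^4/4 = 2.45×10^-6 C/m.
Since E is radial and uniform over the curved surface, Φ = E·2πrL = Q_enc/ε₀ = λ_enc L/ε₀.
E = 2k|λ_enc|/r = 2(8.99×10^9)(2.45e-6)/(0.0339) = 1.30e6 N/C.

E ≈ 1.30e6 N/C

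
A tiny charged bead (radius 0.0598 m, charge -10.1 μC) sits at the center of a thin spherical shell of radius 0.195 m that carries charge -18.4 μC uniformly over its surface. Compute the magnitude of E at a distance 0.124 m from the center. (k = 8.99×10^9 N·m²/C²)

Symmetry ⇒ E = E(r) r̂. Gaussian sphere of radius r = 0.124 m (between the bodies, 0.0598 m < r < 0.195 m).
The shell at 0.195 m lies outside the Gaussian surface, so Q_enc = -10.1 μC = -1.01×10^-5 C.
Since E is radial and uniform over the Gaussian sphere, Φ = E·4πr² = Q_enc/ε₀.
E = k|Q_enc|/r² = (8.99×10^9)(1.01×10^-5)/(0.124)² = 5.91×10^6 N/C.

|E| = 5.91×10^6 V/m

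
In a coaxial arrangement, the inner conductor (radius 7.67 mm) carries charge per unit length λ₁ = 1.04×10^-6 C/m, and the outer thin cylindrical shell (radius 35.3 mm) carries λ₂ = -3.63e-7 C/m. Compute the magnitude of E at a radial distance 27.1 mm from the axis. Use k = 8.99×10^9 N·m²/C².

Take a coaxial cylindrical Gaussian surface of radius r = 27.1 mm and length L (between the conductors, 7.67 mm < r < 35.3 mm).
Only the inner wire is enclosed; the outer shell contributes nothing inside itself. λ_enc = λ₁ = 1.04e-6 C/m.
Gauss's law: E·2πrL = λ_enc L/ε₀.
E = 2k|λ_enc|/r = 2(8.99×10^9)(1.04×10^-6)/(0.0271) = 6.90×10^5 N/C.

E = 6.90×10^5 N/C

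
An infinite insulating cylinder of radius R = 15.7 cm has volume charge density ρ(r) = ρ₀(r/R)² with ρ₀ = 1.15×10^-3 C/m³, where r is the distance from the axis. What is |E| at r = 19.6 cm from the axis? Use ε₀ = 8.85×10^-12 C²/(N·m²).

|E| = 4.09e6 N/C

Choose a coaxial cylinder of radius r = 19.6 cm (arbitrary length L) as the Gaussian surface (r > R, full charge per length enclosed).
λ_enc = 2π ∫₀^R ρ₀(r'/R)^2 r' dr' = 2πρ₀R²/4 = 4.453×10^-5 C/m.
Since E is radial and uniform over the curved surface, Φ = E·2πrL = Q_enc/ε₀ = λ_enc L/ε₀.
E = |λ_enc|/(2πε₀r) = (4.453e-5)/(2π·8.85×10^-12·0.196) = 4.09×10^6 N/C.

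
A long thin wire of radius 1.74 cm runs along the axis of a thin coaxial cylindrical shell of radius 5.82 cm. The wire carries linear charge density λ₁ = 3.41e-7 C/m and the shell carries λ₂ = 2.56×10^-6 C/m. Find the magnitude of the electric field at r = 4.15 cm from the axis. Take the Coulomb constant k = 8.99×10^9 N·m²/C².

Take a coaxial cylindrical Gaussian surface of radius r = 4.15 cm and length L (between the conductors, 1.74 cm < r < 5.82 cm).
Only the inner wire is enclosed; the outer shell contributes nothing inside itself. λ_enc = λ₁ = 3.41e-7 C/m.
By Gauss's law (flux through the curved wall only), E·2πrL = λ_enc L/ε₀.
E = 2k|λ_enc|/r = 2(8.99×10^9)(3.41×10^-7)/(0.0415) = 1.48×10^5 N/C.

|E| = 1.48e5 N/C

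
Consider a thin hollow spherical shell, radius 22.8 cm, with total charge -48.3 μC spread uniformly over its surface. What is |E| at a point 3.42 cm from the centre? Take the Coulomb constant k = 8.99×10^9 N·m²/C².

Use a concentric Gaussian sphere at r = 3.42 cm (inside the shell, r < 22.8 cm).
No charge lies within this surface, so Q_enc = 0 and Gauss's law gives E·4πr² = 0 ⇒ E = 0.

E = 0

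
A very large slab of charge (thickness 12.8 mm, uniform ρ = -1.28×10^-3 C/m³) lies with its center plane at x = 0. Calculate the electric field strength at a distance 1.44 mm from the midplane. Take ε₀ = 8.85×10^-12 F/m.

By symmetry E is perpendicular to the slab. A Gaussian pillbox from −1.44 mm to +1.44 mm (face area A) lies entirely within the slab.
Q_enc = ρ·(2x)·A and flux = 2EA, so 2EA = 2ρxA/ε₀ ⇒ E = |ρ|x/ε₀.
E = (1.28e-3)(0.00144)/(8.85×10^-12) = 2.08×10^5 N/C.

E = 2.08×10^5 N/C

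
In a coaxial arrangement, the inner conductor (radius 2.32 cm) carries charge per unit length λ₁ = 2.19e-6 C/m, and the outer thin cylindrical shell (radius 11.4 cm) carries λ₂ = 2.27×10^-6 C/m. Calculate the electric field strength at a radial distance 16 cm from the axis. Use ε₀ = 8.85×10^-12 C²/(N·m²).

Choose a coaxial cylinder of radius r = 16 cm (arbitrary length L) as the Gaussian surface (r > 11.4 cm, enclosing both).
λ_enc = λ₁ + λ₂ = (2.19×10^-6) + (2.27e-6) = 4.46e-6 C/m.
By Gauss's law (flux through the curved wall only), E·2πrL = λ_enc L/ε₀.
E = |λ_enc|/(2πε₀r) = (4.46e-6)/(2π·8.85×10^-12·0.16) = 5.01e5 N/C.

|E| = 5.01×10^5 N/C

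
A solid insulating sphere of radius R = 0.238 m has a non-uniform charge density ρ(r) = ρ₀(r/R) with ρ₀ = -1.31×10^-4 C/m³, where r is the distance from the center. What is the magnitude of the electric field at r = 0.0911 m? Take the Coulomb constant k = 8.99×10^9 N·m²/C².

1.29e5 V/m

Use a concentric Gaussian sphere at r = 0.0911 m (r < R).
Integrate the density: Q_enc = 4π ∫₀^r ρ₀(r'/R)^1 r'² dr' = 4πρ₀ r^4/(4·R) = -1.191×10^-7 C.
Gauss's law: E·4πr² = Q_enc/ε₀.
E = k|Q_enc|/r² = (8.99×10^9)(1.191e-7)/(0.0911)² = 1.29×10^5 N/C.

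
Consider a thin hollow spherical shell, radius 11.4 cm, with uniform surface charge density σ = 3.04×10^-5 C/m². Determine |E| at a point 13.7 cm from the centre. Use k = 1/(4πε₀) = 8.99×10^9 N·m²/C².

|E| = 2.38×10^6 N/C

By spherical symmetry E is radial; choose a Gaussian sphere of radius r = 13.7 cm (r > 11.4 cm).
The entire shell is enclosed: Q_enc = σ·4πR² = (3.04e-5)·4π·(0.114)² = 4.965×10^-6 C.
Gauss's law: E·4πr² = Q_enc/ε₀.
E = k|Q_enc|/r² = (8.99×10^9)(4.965e-6)/(0.137)² = 2.38×10^6 N/C.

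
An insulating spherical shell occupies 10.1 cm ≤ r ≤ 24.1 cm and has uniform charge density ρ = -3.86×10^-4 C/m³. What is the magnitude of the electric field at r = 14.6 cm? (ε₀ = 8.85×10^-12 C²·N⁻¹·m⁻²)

E = 1.42×10^6 N/C

By spherical symmetry E is radial; choose a Gaussian sphere of radius r = 14.6 cm (within the shell material, 10.1 cm < r < 24.1 cm).
Enclosed charge is the volume from a to r: Q_enc = (4π/3)ρ(r³ − a³) = -3.366×10^-6 C.
Applying ∮E·dA = Q_enc/ε₀ with Φ = E(4πr²):
E = |Q_enc|/(4πε₀r²) = (3.366×10^-6)/(4π·8.85×10^-12·(0.146)²) = 1.42×10^6 N/C.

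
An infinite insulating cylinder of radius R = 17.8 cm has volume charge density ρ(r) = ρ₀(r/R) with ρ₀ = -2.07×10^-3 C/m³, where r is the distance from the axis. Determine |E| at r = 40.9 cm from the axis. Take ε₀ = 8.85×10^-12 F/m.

|E| ≈ 6.04×10^6 N/C

Choose a coaxial cylinder of radius r = 40.9 cm (arbitrary length L) as the Gaussian surface (r > R, full charge per length enclosed).
λ_enc = 2π ∫₀^R ρ₀(r'/R)^1 r' dr' = 2πρ₀R²/3 = -1.374e-4 C/m.
Since E is radial and uniform over the curved surface, Φ = E·2πrL = Q_enc/ε₀ = λ_enc L/ε₀.
E = |λ_enc|/(2πε₀r) = (1.374×10^-4)/(2π·8.85×10^-12·0.409) = 6.04e6 N/C.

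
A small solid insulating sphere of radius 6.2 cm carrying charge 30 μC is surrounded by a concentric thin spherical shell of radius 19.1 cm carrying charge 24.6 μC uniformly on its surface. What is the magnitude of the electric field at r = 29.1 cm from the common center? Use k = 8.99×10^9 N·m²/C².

Symmetry ⇒ E = E(r) r̂. Gaussian sphere of radius r = 29.1 cm (r > 19.1 cm, enclosing both).
Q_enc = (30 μC) + (24.6 μC) = 5.46e-5 C.
Applying ∮E·dA = Q_enc/ε₀ with Φ = E(4πr²):
E = k|Q_enc|/r² = (8.99×10^9)(5.46×10^-5)/(0.291)² = 5.80×10^6 N/C.

E = 5.80×10^6 N/C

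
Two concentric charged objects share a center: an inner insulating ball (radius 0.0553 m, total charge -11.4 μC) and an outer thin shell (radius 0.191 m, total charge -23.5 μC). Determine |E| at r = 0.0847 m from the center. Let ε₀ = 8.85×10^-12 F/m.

|E| = 1.43e7 N/C

Use a concentric Gaussian sphere at r = 0.0847 m (between the bodies, 0.0553 m < r < 0.191 m).
The shell at 0.191 m lies outside the Gaussian surface, so Q_enc = -11.4 μC = -1.14e-5 C.
Gauss's law: E·4πr² = Q_enc/ε₀.
E = |Q_enc|/(4πε₀r²) = (1.14×10^-5)/(4π·8.85×10^-12·(0.0847)²) = 1.43×10^7 N/C.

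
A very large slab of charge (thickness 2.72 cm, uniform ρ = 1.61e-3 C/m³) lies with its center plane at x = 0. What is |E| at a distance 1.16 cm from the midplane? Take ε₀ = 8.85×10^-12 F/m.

By symmetry E is perpendicular to the slab. A Gaussian pillbox from −1.16 cm to +1.16 cm (face area A) lies entirely within the slab.
Q_enc = ρ·(2x)·A and flux = 2EA, so 2EA = 2ρxA/ε₀ ⇒ E = |ρ|x/ε₀.
E = (1.61×10^-3)(0.0116)/(8.85×10^-12) = 2.11×10^6 N/C.

|E| = 2.11×10^6 V/m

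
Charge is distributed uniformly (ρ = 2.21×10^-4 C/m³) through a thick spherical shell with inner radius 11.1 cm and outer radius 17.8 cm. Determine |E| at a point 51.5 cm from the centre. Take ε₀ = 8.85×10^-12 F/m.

1.34×10^5 V/m

Take a concentric spherical Gaussian surface of radius r = 51.5 cm (r > 17.8 cm, enclosing the whole shell).
Q_enc = ρ·(4π/3)(b³ − a³) = (2.21×10^-4)·(4π/3)·((0.178)³ − (0.111)³) = 3.955×10^-6 C.
Since E is radial and uniform over the Gaussian sphere, Φ = E·4πr² = Q_enc/ε₀.
E = |Q_enc|/(4πε₀r²) = (3.955e-6)/(4π·8.85×10^-12·(0.515)²) = 1.34×10^5 N/C.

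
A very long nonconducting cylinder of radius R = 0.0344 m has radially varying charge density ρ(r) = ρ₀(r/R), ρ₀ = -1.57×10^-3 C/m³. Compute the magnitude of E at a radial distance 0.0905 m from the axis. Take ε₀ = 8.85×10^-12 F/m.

E = 7.73×10^5 N/C

Coaxial Gaussian cylinder, radius r = 0.0905 m, length L (r > R, full charge per length enclosed).
λ_enc = 2π ∫₀^R ρ₀(r'/R)^1 r' dr' = 2πρ₀R²/3 = -3.891e-6 C/m.
Gauss's law: E·2πrL = λ_enc L/ε₀.
E = |λ_enc|/(2πε₀r) = (3.891e-6)/(2π·8.85×10^-12·0.0905) = 7.73×10^5 N/C.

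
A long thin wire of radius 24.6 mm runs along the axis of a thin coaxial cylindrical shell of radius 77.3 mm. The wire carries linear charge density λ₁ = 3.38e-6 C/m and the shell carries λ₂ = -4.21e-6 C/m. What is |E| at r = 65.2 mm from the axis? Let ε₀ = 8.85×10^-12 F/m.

Choose a coaxial cylinder of radius r = 65.2 mm (arbitrary length L) as the Gaussian surface (between the conductors, 24.6 mm < r < 77.3 mm).
Only the inner wire is enclosed; the outer shell contributes nothing inside itself. λ_enc = λ₁ = 3.38×10^-6 C/m.
Gauss's law: E·2πrL = λ_enc L/ε₀.
E = |λ_enc|/(2πε₀r) = (3.38×10^-6)/(2π·8.85×10^-12·0.0652) = 9.32×10^5 N/C.

|E| = 9.32e5 N/C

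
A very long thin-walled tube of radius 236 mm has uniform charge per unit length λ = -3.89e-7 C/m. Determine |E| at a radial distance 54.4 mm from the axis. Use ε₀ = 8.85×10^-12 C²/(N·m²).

|E| = 0 N/C

By cylindrical symmetry E is radial; use a coaxial Gaussian cylinder of radius 54.4 mm and length L (r < 236 mm, inside the shell).
No charge is enclosed, so Gauss's law gives E·2πrL = 0 ⇒ E = 0.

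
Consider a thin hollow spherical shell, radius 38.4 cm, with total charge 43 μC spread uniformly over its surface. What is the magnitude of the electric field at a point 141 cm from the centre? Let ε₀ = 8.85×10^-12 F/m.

|E| ≈ 1.94×10^5 V/m

Use a concentric Gaussian sphere at r = 141 cm (r > 38.4 cm).
The entire shell is enclosed: Q_enc = 4.30×10^-5 C.
Gauss's law: E·4πr² = Q_enc/ε₀.
E = |Q_enc|/(4πε₀r²) = (4.30e-5)/(4π·8.85×10^-12·(1.41)²) = 1.94e5 N/C.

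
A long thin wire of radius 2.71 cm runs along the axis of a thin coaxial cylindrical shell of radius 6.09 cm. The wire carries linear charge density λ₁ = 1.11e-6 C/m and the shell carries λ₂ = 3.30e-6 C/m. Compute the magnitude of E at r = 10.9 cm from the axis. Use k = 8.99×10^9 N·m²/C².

Choose a coaxial cylinder of radius r = 10.9 cm (arbitrary length L) as the Gaussian surface (r > 6.09 cm, enclosing both).
λ_enc = λ₁ + λ₂ = (1.11×10^-6) + (3.30×10^-6) = 4.41e-6 C/m.
Since E is radial and uniform over the curved surface, Φ = E·2πrL = Q_enc/ε₀ = λ_enc L/ε₀.
E = 2k|λ_enc|/r = 2(8.99×10^9)(4.41e-6)/(0.109) = 7.27×10^5 N/C.

E ≈ 7.27×10^5 N/C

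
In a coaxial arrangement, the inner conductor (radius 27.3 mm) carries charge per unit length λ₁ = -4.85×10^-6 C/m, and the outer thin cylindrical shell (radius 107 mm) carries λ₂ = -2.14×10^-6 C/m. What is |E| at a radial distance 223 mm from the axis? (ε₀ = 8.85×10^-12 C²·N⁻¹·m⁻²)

Choose a coaxial cylinder of radius r = 223 mm (arbitrary length L) as the Gaussian surface (r > 107 mm, enclosing both).
λ_enc = λ₁ + λ₂ = (-4.85×10^-6) + (-2.14×10^-6) = -6.99e-6 C/m.
Applying ∮E·dA = Q_enc/ε₀ with the end caps contributing no flux:
E = |λ_enc|/(2πε₀r) = (6.99×10^-6)/(2π·8.85×10^-12·0.223) = 5.64×10^5 N/C.

5.64×10^5 N/C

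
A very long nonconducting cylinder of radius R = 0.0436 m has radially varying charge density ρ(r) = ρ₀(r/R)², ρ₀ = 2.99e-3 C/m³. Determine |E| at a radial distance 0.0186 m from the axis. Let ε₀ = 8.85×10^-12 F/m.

Choose a coaxial cylinder of radius r = 0.0186 m (arbitrary length L) as the Gaussian surface (r < R).
λ_enc = ∫₀^r ρ(r')·2πr' dr' = (2πρ₀/R²)·r^4/4 = 2.957×10^-7 C/m.
By Gauss's law (flux through the curved wall only), E·2πrL = λ_enc L/ε₀.
E = |λ_enc|/(2πε₀r) = (2.957×10^-7)/(2π·8.85×10^-12·0.0186) = 2.86e5 N/C.

E = 2.86e5 V/m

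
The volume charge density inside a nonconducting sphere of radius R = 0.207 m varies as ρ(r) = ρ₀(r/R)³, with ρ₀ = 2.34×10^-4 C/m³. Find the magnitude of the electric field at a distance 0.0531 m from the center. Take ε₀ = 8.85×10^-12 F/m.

|E| ≈ 3.95e3 V/m

Symmetry ⇒ E = E(r) r̂. Gaussian sphere of radius r = 0.0531 m (r < R).
Q_enc = ∫₀^r ρ(r')·4πr'² dr' = (4πρ₀/R³) ∫₀^r r'^5 dr' = 4πρ₀ r^6/(6·R³) = 1.239×10^-9 C.
Applying ∮E·dA = Q_enc/ε₀ with Φ = E(4πr²):
E = |Q_enc|/(4πε₀r²) = (1.239×10^-9)/(4π·8.85×10^-12·(0.0531)²) = 3.95×10^3 N/C.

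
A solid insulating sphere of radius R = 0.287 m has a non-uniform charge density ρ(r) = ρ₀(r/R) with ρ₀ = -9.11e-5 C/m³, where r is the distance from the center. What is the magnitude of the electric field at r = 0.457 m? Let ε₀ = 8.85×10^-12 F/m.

E ≈ 2.91×10^5 V/m

Use a concentric Gaussian sphere at r = 0.457 m (r > R, all charge enclosed).
Q_enc = 4π ∫₀^R ρ₀(r'/R)^1 r'² dr' = 4πρ₀R³/4 = -6.766e-6 C.
By Gauss's law, ∮E·dA = E·4πr² = Q_enc/ε₀.
E = |Q_enc|/(4πε₀r²) = (6.766e-6)/(4π·8.85×10^-12·(0.457)²) = 2.91×10^5 N/C.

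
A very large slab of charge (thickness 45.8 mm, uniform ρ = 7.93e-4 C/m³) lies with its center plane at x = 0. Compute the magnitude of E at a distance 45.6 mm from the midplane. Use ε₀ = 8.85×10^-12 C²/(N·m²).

The point |x| = 45.6 mm lies outside the slab (half-thickness 0.0229 m). A symmetric pillbox spanning the full slab encloses Q_enc = ρ·d·A.
Flux = 2EA ⇒ E = |ρ|d/(2ε₀), independent of distance outside.
E = (7.93×10^-4)(0.0458)/(2·8.85×10^-12) = 2.05×10^6 N/C.

2.05×10^6 N/C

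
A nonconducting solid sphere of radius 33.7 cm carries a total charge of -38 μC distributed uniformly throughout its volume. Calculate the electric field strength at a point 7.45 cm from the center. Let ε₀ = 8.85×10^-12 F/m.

Use a concentric Gaussian sphere at r = 7.45 cm (r < R).
Only the charge within r is enclosed: Q_enc = Q·(r/R)³ = (-38 μC)·(7.45 cm/33.7 cm)³ = -4.105×10^-7 C.
Gauss's law: E·4πr² = Q_enc/ε₀.
E = |Q_enc|/(4πε₀r²) = (4.105e-7)/(4π·8.85×10^-12·(0.0745)²) = 6.65e5 N/C.

6.65×10^5 V/m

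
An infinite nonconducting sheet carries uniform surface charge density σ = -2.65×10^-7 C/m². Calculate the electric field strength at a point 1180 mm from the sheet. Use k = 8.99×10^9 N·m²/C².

The symmetry is planar: E is normal to the sheet and the same magnitude on both sides. Take a pillbox straddling the sheet with end-cap area A.
Flux Φ = 2EA and Q_enc = σA, so 2EA = σA/ε₀ ⇒ E = |σ|/(2ε₀), independent of distance.
E = 2πk|σ| = 2π(8.99×10^9)(2.65×10^-7) = 1.50×10^4 N/C.

|E| = 1.50×10^4 V/m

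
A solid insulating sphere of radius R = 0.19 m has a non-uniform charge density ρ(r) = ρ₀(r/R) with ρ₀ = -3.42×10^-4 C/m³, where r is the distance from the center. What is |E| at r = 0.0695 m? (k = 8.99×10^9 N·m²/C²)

2.46×10^5 N/C

By spherical symmetry E is radial; choose a Gaussian sphere of radius r = 0.0695 m (r < R).
Q_enc = ∫₀^r ρ(r')·4πr'² dr' = (4πρ₀/R) ∫₀^r r'^3 dr' = 4πρ₀ r^4/(4·R) = -1.319×10^-7 C.
Gauss's law: E·4πr² = Q_enc/ε₀.
E = k|Q_enc|/r² = (8.99×10^9)(1.319×10^-7)/(0.0695)² = 2.46×10^5 N/C.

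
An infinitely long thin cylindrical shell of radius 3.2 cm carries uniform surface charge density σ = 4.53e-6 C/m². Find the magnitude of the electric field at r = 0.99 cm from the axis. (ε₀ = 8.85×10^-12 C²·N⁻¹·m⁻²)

Choose a coaxial cylinder of radius r = 0.99 cm (arbitrary length L) as the Gaussian surface (r < 3.2 cm, inside the shell).
No charge is enclosed, so Gauss's law gives E·2πrL = 0 ⇒ E = 0.

|E| = 0 N/C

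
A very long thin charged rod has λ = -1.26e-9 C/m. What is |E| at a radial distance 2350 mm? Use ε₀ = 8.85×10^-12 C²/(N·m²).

By cylindrical symmetry E is radial; use a coaxial Gaussian cylinder of radius 2350 mm and length L.
Q_enc = λL, so λ_enc = -1.26×10^-9 C/m.
Since E is radial and uniform over the curved surface, Φ = E·2πrL = Q_enc/ε₀ = λ_enc L/ε₀.
E = |λ_enc|/(2πε₀r) = (1.26e-9)/(2π·8.85×10^-12·2.35) = 9.64 N/C.

E = 9.64 N/C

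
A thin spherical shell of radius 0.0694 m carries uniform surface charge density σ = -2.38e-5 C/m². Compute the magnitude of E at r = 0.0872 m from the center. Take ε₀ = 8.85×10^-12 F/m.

Symmetry ⇒ E = E(r) r̂. Gaussian sphere of radius r = 0.0872 m (r > 0.0694 m).
The entire shell is enclosed: Q_enc = σ·4πR² = (-2.38×10^-5)·4π·(0.0694)² = -1.44×10^-6 C.
Since E is radial and uniform over the Gaussian sphere, Φ = E·4πr² = Q_enc/ε₀.
E = |Q_enc|/(4πε₀r²) = (1.44×10^-6)/(4π·8.85×10^-12·(0.0872)²) = 1.70×10^6 N/C.

E ≈ 1.70e6 N/C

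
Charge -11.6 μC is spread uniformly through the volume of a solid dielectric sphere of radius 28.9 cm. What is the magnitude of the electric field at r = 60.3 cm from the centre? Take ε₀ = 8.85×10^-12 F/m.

2.87×10^5 V/m

By spherical symmetry E is radial; choose a Gaussian sphere of radius r = 60.3 cm (r > R, so the entire charge is enclosed).
Q_enc = -11.6 μC = -1.16×10^-5 C.
Gauss's law: E·4πr² = Q_enc/ε₀.
E = |Q_enc|/(4πε₀r²) = (1.16×10^-5)/(4π·8.85×10^-12·(0.603)²) = 2.87×10^5 N/C.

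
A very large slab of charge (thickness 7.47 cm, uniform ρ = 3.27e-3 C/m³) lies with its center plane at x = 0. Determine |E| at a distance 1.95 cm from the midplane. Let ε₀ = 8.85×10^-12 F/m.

By symmetry E is perpendicular to the slab. A Gaussian pillbox from −1.95 cm to +1.95 cm (face area A) lies entirely within the slab.
Q_enc = ρ·(2x)·A and flux = 2EA, so 2EA = 2ρxA/ε₀ ⇒ E = |ρ|x/ε₀.
E = (3.27×10^-3)(0.0195)/(8.85×10^-12) = 7.21×10^6 N/C.

E = 7.21×10^6 N/C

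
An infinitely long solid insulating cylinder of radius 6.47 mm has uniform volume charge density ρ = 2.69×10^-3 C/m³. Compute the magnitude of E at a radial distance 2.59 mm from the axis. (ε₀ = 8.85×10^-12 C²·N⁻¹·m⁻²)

|E| = 3.94×10^5 V/m

Take a coaxial cylindrical Gaussian surface of radius r = 2.59 mm and length L (r < R).
Enclosed charge per unit length: λ_enc = ρ·πr² = (2.69×10^-3)π(0.00259)² = 5.669×10^-8 C/m.
Gauss's law: E·2πrL = λ_enc L/ε₀.
E = |λ_enc|/(2πε₀r) = (5.669×10^-8)/(2π·8.85×10^-12·0.00259) = 3.94×10^5 N/C.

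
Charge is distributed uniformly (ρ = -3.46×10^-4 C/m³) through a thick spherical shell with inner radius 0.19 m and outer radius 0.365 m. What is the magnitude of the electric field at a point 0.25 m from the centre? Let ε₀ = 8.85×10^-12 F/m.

Use a concentric Gaussian sphere at r = 0.25 m (within the shell material, 0.19 m < r < 0.365 m).
Enclosed charge is the volume from a to r: Q_enc = (4π/3)ρ(r³ − a³) = -1.27e-5 C.
Gauss's law: E·4πr² = Q_enc/ε₀.
E = |Q_enc|/(4πε₀r²) = (1.27e-5)/(4π·8.85×10^-12·(0.25)²) = 1.83e6 N/C.

E = 1.83e6 N/C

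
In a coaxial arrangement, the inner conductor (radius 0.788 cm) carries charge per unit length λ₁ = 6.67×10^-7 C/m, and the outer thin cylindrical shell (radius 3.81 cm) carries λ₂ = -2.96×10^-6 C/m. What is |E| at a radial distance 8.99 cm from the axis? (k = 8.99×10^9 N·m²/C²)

Coaxial Gaussian cylinder, radius r = 8.99 cm, length L (r > 3.81 cm, enclosing both).
λ_enc = λ₁ + λ₂ = (6.67e-7) + (-2.96e-6) = -2.293e-6 C/m.
Since E is radial and uniform over the curved surface, Φ = E·2πrL = Q_enc/ε₀ = λ_enc L/ε₀.
E = 2k|λ_enc|/r = 2(8.99×10^9)(2.293×10^-6)/(0.0899) = 4.59×10^5 N/C.

E = 4.59e5 V/m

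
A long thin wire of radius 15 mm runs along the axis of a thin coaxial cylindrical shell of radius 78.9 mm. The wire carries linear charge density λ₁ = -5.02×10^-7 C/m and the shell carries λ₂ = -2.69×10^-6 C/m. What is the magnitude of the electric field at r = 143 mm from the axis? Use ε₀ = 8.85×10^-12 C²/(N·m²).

E = 4.01×10^5 N/C

By cylindrical symmetry E is radial; use a coaxial Gaussian cylinder of radius 143 mm and length L (r > 78.9 mm, enclosing both).
λ_enc = λ₁ + λ₂ = (-5.02×10^-7) + (-2.69×10^-6) = -3.192×10^-6 C/m.
By Gauss's law (flux through the curved wall only), E·2πrL = λ_enc L/ε₀.
E = |λ_enc|/(2πε₀r) = (3.192×10^-6)/(2π·8.85×10^-12·0.143) = 4.01e5 N/C.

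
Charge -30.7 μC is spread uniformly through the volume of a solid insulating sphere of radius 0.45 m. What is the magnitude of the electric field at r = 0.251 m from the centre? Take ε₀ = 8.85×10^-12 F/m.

E = 7.60×10^5 N/C

By spherical symmetry E is radial; choose a Gaussian sphere of radius r = 0.251 m (r < R).
Only the charge within r is enclosed: Q_enc = Q·(r/R)³ = (-30.7 μC)·(0.251 m/0.45 m)³ = -5.327e-6 C.
Applying ∮E·dA = Q_enc/ε₀ with Φ = E(4πr²):
E = |Q_enc|/(4πε₀r²) = (5.327e-6)/(4π·8.85×10^-12·(0.251)²) = 7.60×10^5 N/C.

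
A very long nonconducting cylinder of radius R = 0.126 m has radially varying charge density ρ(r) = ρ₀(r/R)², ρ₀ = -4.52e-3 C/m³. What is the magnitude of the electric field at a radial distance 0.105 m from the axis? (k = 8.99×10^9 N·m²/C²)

Coaxial Gaussian cylinder, radius r = 0.105 m, length L (r < R).
Integrating ρ over the cross-section to radius r: λ_enc = (2πρ₀/R²) ∫₀^r r'^3 dr' = 2πρ₀ r^4/(4·R²) = -5.436×10^-5 C/m.
Since E is radial and uniform over the curved surface, Φ = E·2πrL = Q_enc/ε₀ = λ_enc L/ε₀.
E = 2k|λ_enc|/r = 2(8.99×10^9)(5.436×10^-5)/(0.105) = 9.31×10^6 N/C.

E ≈ 9.31e6 V/m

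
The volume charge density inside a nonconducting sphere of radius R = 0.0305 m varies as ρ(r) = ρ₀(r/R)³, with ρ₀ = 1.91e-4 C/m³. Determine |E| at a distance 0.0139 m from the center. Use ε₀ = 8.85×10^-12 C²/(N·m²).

By spherical symmetry E is radial; choose a Gaussian sphere of radius r = 0.0139 m (r < R).
Integrate the density: Q_enc = 4π ∫₀^r ρ₀(r'/R)^3 r'² dr' = 4πρ₀ r^6/(6·R³) = 1.017×10^-10 C.
Applying ∮E·dA = Q_enc/ε₀ with Φ = E(4πr²):
E = |Q_enc|/(4πε₀r²) = (1.017×10^-10)/(4π·8.85×10^-12·(0.0139)²) = 4.73×10^3 N/C.

|E| ≈ 4.73×10^3 N/C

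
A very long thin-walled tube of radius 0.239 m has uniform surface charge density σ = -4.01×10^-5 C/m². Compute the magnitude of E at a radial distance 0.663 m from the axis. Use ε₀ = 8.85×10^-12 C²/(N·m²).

E = 1.63e6 N/C

Take a coaxial cylindrical Gaussian surface of radius r = 0.663 m and length L (r > 0.239 m).
The whole shell is enclosed: λ_enc = σ·2πR = (-4.01×10^-5)·2π·(0.239) = -6.022×10^-5 C/m.
Gauss's law: E·2πrL = λ_enc L/ε₀.
E = |λ_enc|/(2πε₀r) = (6.022e-5)/(2π·8.85×10^-12·0.663) = 1.63e6 N/C.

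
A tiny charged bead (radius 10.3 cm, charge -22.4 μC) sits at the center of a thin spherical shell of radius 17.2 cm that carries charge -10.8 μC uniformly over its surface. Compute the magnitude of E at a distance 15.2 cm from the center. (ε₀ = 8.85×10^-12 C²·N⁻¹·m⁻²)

E = 8.72e6 V/m

Symmetry ⇒ E = E(r) r̂. Gaussian sphere of radius r = 15.2 cm (between the bodies, 10.3 cm < r < 17.2 cm).
Only the inner charge is enclosed; the outer shell contributes nothing inside itself. Q_enc = -22.4 μC = -2.24×10^-5 C.
By Gauss's law, ∮E·dA = E·4πr² = Q_enc/ε₀.
E = |Q_enc|/(4πε₀r²) = (2.24e-5)/(4π·8.85×10^-12·(0.152)²) = 8.72×10^6 N/C.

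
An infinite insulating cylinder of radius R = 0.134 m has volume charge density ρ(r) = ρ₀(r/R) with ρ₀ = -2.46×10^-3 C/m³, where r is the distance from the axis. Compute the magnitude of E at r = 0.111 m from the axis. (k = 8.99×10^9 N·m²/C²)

E ≈ 8.52×10^6 V/m

Coaxial Gaussian cylinder, radius r = 0.111 m, length L (r < R).
λ_enc = ∫₀^r ρ(r')·2πr' dr' = (2πρ₀/R)·r^3/3 = -5.258×10^-5 C/m.
By Gauss's law (flux through the curved wall only), E·2πrL = λ_enc L/ε₀.
E = 2k|λ_enc|/r = 2(8.99×10^9)(5.258×10^-5)/(0.111) = 8.52e6 N/C.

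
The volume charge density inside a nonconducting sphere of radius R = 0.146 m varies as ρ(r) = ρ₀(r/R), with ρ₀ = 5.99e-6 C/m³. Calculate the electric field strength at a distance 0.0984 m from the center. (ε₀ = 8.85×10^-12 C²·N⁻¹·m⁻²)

1.12×10^4 N/C

By spherical symmetry E is radial; choose a Gaussian sphere of radius r = 0.0984 m (r < R).
Q_enc = ∫₀^r ρ(r')·4πr'² dr' = (4πρ₀/R) ∫₀^r r'^3 dr' = 4πρ₀ r^4/(4·R) = 1.208e-8 C.
Applying ∮E·dA = Q_enc/ε₀ with Φ = E(4πr²):
E = |Q_enc|/(4πε₀r²) = (1.208e-8)/(4π·8.85×10^-12·(0.0984)²) = 1.12×10^4 N/C.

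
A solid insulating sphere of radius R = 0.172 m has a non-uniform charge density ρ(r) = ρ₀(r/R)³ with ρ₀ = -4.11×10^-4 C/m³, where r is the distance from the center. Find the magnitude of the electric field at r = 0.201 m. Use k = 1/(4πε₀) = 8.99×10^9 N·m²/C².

|E| = 9.75e5 N/C

Take a concentric spherical Gaussian surface of radius r = 0.201 m (r > R, all charge enclosed).
Q_enc = 4π ∫₀^R ρ₀(r'/R)^3 r'² dr' = 4πρ₀R³/6 = -4.38×10^-6 C.
By Gauss's law, ∮E·dA = E·4πr² = Q_enc/ε₀.
E = k|Q_enc|/r² = (8.99×10^9)(4.38e-6)/(0.201)² = 9.75×10^5 N/C.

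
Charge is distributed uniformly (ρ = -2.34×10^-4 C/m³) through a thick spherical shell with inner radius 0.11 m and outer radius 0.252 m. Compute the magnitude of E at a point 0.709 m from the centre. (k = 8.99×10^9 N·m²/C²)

E = 2.57×10^5 N/C

Symmetry ⇒ E = E(r) r̂. Gaussian sphere of radius r = 0.709 m (r > 0.252 m, enclosing the whole shell).
Q_enc = ρ·(4π/3)(b³ − a³) = (-2.34e-4)·(4π/3)·((0.252)³ − (0.11)³) = -1.438e-5 C.
Applying ∮E·dA = Q_enc/ε₀ with Φ = E(4πr²):
E = k|Q_enc|/r² = (8.99×10^9)(1.438×10^-5)/(0.709)² = 2.57×10^5 N/C.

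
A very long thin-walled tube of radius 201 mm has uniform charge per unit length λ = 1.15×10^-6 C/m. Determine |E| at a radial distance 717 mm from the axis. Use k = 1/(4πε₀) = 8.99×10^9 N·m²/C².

Take a coaxial cylindrical Gaussian surface of radius r = 717 mm and length L (r > 201 mm).
The full line charge is enclosed: λ_enc = 1.15×10^-6 C/m.
Since E is radial and uniform over the curved surface, Φ = E·2πrL = Q_enc/ε₀ = λ_enc L/ε₀.
E = 2k|λ_enc|/r = 2(8.99×10^9)(1.15×10^-6)/(0.717) = 2.88×10^4 N/C.

|E| ≈ 2.88×10^4 N/C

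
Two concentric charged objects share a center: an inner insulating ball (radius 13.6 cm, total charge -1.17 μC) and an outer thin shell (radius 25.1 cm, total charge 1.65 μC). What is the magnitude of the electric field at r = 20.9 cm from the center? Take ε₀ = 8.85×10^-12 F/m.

Symmetry ⇒ E = E(r) r̂. Gaussian sphere of radius r = 20.9 cm (between the bodies, 13.6 cm < r < 25.1 cm).
Only the inner charge is enclosed; the outer shell contributes nothing inside itself. Q_enc = -1.17 μC = -1.17e-6 C.
Since E is radial and uniform over the Gaussian sphere, Φ = E·4πr² = Q_enc/ε₀.
E = |Q_enc|/(4πε₀r²) = (1.17e-6)/(4π·8.85×10^-12·(0.209)²) = 2.41×10^5 N/C.

E ≈ 2.41×10^5 N/C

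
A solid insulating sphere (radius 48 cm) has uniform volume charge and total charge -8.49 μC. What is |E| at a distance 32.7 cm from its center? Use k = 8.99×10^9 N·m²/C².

Take a concentric spherical Gaussian surface of radius r = 32.7 cm (r < R).
Only the charge within r is enclosed: Q_enc = Q·(r/R)³ = (-8.49 μC)·(32.7 cm/48 cm)³ = -2.684×10^-6 C.
Since E is radial and uniform over the Gaussian sphere, Φ = E·4πr² = Q_enc/ε₀.
E = k|Q_enc|/r² = (8.99×10^9)(2.684×10^-6)/(0.327)² = 2.26e5 N/C.

|E| = 2.26×10^5 V/m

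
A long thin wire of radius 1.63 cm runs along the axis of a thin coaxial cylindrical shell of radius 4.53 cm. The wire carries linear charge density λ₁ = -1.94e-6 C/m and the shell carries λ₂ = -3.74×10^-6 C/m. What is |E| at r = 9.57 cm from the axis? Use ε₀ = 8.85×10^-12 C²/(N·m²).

Choose a coaxial cylinder of radius r = 9.57 cm (arbitrary length L) as the Gaussian surface (r > 4.53 cm, enclosing both).
λ_enc = λ₁ + λ₂ = (-1.94×10^-6) + (-3.74e-6) = -5.68e-6 C/m.
Applying ∮E·dA = Q_enc/ε₀ with the end caps contributing no flux:
E = |λ_enc|/(2πε₀r) = (5.68×10^-6)/(2π·8.85×10^-12·0.0957) = 1.07e6 N/C.

|E| = 1.07×10^6 V/m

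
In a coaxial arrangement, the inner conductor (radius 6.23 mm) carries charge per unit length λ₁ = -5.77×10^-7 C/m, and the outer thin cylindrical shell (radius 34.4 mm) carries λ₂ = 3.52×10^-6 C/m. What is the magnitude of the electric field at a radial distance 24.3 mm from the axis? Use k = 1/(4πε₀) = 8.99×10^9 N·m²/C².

Choose a coaxial cylinder of radius r = 24.3 mm (arbitrary length L) as the Gaussian surface (between the conductors, 6.23 mm < r < 34.4 mm).
Only the inner wire is enclosed; the outer shell contributes nothing inside itself. λ_enc = λ₁ = -5.77e-7 C/m.
Applying ∮E·dA = Q_enc/ε₀ with the end caps contributing no flux:
E = 2k|λ_enc|/r = 2(8.99×10^9)(5.77×10^-7)/(0.0243) = 4.27e5 N/C.

4.27×10^5 V/m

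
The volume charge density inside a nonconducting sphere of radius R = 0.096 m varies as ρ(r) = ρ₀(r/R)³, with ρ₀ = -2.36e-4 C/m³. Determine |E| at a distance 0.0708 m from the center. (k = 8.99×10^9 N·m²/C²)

Symmetry ⇒ E = E(r) r̂. Gaussian sphere of radius r = 0.0708 m (r < R).
Integrate the density: Q_enc = 4π ∫₀^r ρ₀(r'/R)^3 r'² dr' = 4πρ₀ r^6/(6·R³) = -7.036×10^-8 C.
By Gauss's law, ∮E·dA = E·4πr² = Q_enc/ε₀.
E = k|Q_enc|/r² = (8.99×10^9)(7.036×10^-8)/(0.0708)² = 1.26e5 N/C.

E ≈ 1.26×10^5 V/m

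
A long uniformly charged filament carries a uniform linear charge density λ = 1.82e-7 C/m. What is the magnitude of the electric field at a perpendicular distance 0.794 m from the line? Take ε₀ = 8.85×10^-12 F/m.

By cylindrical symmetry E is radial; use a coaxial Gaussian cylinder of radius 0.794 m and length L.
Q_enc = λL, so λ_enc = 1.82e-7 C/m.
Since E is radial and uniform over the curved surface, Φ = E·2πrL = Q_enc/ε₀ = λ_enc L/ε₀.
E = |λ_enc|/(2πε₀r) = (1.82×10^-7)/(2π·8.85×10^-12·0.794) = 4.12×10^3 N/C.

E ≈ 4.12×10^3 N/C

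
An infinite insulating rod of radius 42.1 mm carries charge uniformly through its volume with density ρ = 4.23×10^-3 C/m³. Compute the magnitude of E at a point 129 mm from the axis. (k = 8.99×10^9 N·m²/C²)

Coaxial Gaussian cylinder, radius r = 129 mm, length L (r > 42.1 mm, full cross-section enclosed).
λ_enc = ρ·πR² = (4.23×10^-3)π(0.0421)² = 2.355e-5 C/m.
By Gauss's law (flux through the curved wall only), E·2πrL = λ_enc L/ε₀.
E = 2k|λ_enc|/r = 2(8.99×10^9)(2.355×10^-5)/(0.129) = 3.28×10^6 N/C.

|E| ≈ 3.28×10^6 V/m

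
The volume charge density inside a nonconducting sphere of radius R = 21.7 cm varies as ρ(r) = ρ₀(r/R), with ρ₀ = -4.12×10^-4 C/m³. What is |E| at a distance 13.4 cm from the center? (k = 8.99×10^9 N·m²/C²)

|E| ≈ 9.63×10^5 V/m

By spherical symmetry E is radial; choose a Gaussian sphere of radius r = 13.4 cm (r < R).
Integrate the density: Q_enc = 4π ∫₀^r ρ₀(r'/R)^1 r'² dr' = 4πρ₀ r^4/(4·R) = -1.923×10^-6 C.
Since E is radial and uniform over the Gaussian sphere, Φ = E·4πr² = Q_enc/ε₀.
E = k|Q_enc|/r² = (8.99×10^9)(1.923×10^-6)/(0.134)² = 9.63e5 N/C.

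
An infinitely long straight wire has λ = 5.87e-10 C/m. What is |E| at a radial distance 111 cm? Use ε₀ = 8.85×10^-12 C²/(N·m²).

Choose a coaxial cylinder of radius r = 111 cm (arbitrary length L) as the Gaussian surface.
Q_enc = λL, so λ_enc = 5.87×10^-10 C/m.
Gauss's law: E·2πrL = λ_enc L/ε₀.
E = |λ_enc|/(2πε₀r) = (5.87e-10)/(2π·8.85×10^-12·1.11) = 9.51 N/C.

|E| ≈ 9.51 V/m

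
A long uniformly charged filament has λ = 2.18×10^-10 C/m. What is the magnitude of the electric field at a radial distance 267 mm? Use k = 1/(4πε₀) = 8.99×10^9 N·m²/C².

|E| ≈ 14.7 N/C

Choose a coaxial cylinder of radius r = 267 mm (arbitrary length L) as the Gaussian surface.
Q_enc = λL, so λ_enc = 2.18×10^-10 C/m.
Since E is radial and uniform over the curved surface, Φ = E·2πrL = Q_enc/ε₀ = λ_enc L/ε₀.
E = 2k|λ_enc|/r = 2(8.99×10^9)(2.18×10^-10)/(0.267) = 14.7 N/C.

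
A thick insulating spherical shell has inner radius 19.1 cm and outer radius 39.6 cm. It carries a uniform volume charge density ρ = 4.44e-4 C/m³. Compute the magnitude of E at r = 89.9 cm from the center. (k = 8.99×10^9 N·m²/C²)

E = 1.14×10^6 V/m

By spherical symmetry E is radial; choose a Gaussian sphere of radius r = 89.9 cm (r > 39.6 cm, enclosing the whole shell).
Q_enc = ρ·(4π/3)(b³ − a³) = (4.44e-4)·(4π/3)·((0.396)³ − (0.191)³) = 1.025×10^-4 C.
Applying ∮E·dA = Q_enc/ε₀ with Φ = E(4πr²):
E = k|Q_enc|/r² = (8.99×10^9)(1.025×10^-4)/(0.899)² = 1.14×10^6 N/C.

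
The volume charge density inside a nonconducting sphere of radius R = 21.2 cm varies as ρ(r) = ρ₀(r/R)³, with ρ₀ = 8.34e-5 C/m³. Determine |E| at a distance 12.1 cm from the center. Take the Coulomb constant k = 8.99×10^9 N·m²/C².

|E| ≈ 3.53×10^4 V/m

Use a concentric Gaussian sphere at r = 12.1 cm (r < R).
Q_enc = ∫₀^r ρ(r')·4πr'² dr' = (4πρ₀/R³) ∫₀^r r'^5 dr' = 4πρ₀ r^6/(6·R³) = 5.753×10^-8 C.
By Gauss's law, ∮E·dA = E·4πr² = Q_enc/ε₀.
E = k|Q_enc|/r² = (8.99×10^9)(5.753×10^-8)/(0.121)² = 3.53×10^4 N/C.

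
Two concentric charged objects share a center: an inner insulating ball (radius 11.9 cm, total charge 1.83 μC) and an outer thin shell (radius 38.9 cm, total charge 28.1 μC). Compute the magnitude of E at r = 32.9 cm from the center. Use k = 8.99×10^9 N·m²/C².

Use a concentric Gaussian sphere at r = 32.9 cm (between the bodies, 11.9 cm < r < 38.9 cm).
The shell at 38.9 cm lies outside the Gaussian surface, so Q_enc = 1.83 μC = 1.83×10^-6 C.
Since E is radial and uniform over the Gaussian sphere, Φ = E·4πr² = Q_enc/ε₀.
E = k|Q_enc|/r² = (8.99×10^9)(1.83×10^-6)/(0.329)² = 1.52×10^5 N/C.

E ≈ 1.52×10^5 V/m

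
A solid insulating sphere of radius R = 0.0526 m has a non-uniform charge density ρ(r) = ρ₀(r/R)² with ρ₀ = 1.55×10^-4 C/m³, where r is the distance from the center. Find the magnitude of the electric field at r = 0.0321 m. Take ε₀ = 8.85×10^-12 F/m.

E ≈ 4.19×10^4 V/m

Symmetry ⇒ E = E(r) r̂. Gaussian sphere of radius r = 0.0321 m (r < R).
Q_enc = ∫₀^r ρ(r')·4πr'² dr' = (4πρ₀/R²) ∫₀^r r'^4 dr' = 4πρ₀ r^5/(5·R²) = 4.799e-9 C.
Since E is radial and uniform over the Gaussian sphere, Φ = E·4πr² = Q_enc/ε₀.
E = |Q_enc|/(4πε₀r²) = (4.799×10^-9)/(4π·8.85×10^-12·(0.0321)²) = 4.19×10^4 N/C.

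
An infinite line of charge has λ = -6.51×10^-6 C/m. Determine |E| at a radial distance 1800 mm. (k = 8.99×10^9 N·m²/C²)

By cylindrical symmetry E is radial; use a coaxial Gaussian cylinder of radius 1800 mm and length L.
Q_enc = λL, so λ_enc = -6.51×10^-6 C/m.
Applying ∮E·dA = Q_enc/ε₀ with the end caps contributing no flux:
E = 2k|λ_enc|/r = 2(8.99×10^9)(6.51×10^-6)/(1.8) = 6.50×10^4 N/C.

|E| = 6.50e4 N/C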